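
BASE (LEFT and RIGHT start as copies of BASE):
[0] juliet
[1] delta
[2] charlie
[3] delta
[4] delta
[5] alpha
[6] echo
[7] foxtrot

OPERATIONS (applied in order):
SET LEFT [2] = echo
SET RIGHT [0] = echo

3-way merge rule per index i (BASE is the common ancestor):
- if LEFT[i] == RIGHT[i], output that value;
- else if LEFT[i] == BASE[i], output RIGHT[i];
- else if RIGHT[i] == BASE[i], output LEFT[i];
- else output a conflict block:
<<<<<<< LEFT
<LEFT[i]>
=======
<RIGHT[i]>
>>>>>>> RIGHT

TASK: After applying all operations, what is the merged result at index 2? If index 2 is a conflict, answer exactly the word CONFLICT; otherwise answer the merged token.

Final LEFT:  [juliet, delta, echo, delta, delta, alpha, echo, foxtrot]
Final RIGHT: [echo, delta, charlie, delta, delta, alpha, echo, foxtrot]
i=0: L=juliet=BASE, R=echo -> take RIGHT -> echo
i=1: L=delta R=delta -> agree -> delta
i=2: L=echo, R=charlie=BASE -> take LEFT -> echo
i=3: L=delta R=delta -> agree -> delta
i=4: L=delta R=delta -> agree -> delta
i=5: L=alpha R=alpha -> agree -> alpha
i=6: L=echo R=echo -> agree -> echo
i=7: L=foxtrot R=foxtrot -> agree -> foxtrot
Index 2 -> echo

Answer: echo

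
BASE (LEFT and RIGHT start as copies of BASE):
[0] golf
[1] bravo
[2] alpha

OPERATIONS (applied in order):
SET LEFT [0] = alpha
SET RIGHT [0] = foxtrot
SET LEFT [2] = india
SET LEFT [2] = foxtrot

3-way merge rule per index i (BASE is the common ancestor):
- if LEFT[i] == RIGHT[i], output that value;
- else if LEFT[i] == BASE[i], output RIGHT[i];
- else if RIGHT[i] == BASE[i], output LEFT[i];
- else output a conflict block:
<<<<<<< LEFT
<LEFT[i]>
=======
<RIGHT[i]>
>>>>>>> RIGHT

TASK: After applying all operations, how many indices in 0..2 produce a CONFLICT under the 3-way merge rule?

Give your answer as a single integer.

Answer: 1

Derivation:
Final LEFT:  [alpha, bravo, foxtrot]
Final RIGHT: [foxtrot, bravo, alpha]
i=0: BASE=golf L=alpha R=foxtrot all differ -> CONFLICT
i=1: L=bravo R=bravo -> agree -> bravo
i=2: L=foxtrot, R=alpha=BASE -> take LEFT -> foxtrot
Conflict count: 1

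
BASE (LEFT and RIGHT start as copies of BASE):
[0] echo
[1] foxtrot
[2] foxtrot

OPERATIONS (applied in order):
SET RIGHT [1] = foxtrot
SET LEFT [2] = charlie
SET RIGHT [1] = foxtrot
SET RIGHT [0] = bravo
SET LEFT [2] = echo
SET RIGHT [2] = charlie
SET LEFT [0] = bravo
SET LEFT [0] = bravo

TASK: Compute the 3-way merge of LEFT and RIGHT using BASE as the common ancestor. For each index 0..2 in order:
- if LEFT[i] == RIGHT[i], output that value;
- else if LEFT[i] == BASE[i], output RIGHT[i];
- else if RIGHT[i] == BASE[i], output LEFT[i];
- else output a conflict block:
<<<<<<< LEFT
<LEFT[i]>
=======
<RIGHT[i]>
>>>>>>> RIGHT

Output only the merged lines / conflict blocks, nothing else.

Answer: bravo
foxtrot
<<<<<<< LEFT
echo
=======
charlie
>>>>>>> RIGHT

Derivation:
Final LEFT:  [bravo, foxtrot, echo]
Final RIGHT: [bravo, foxtrot, charlie]
i=0: L=bravo R=bravo -> agree -> bravo
i=1: L=foxtrot R=foxtrot -> agree -> foxtrot
i=2: BASE=foxtrot L=echo R=charlie all differ -> CONFLICT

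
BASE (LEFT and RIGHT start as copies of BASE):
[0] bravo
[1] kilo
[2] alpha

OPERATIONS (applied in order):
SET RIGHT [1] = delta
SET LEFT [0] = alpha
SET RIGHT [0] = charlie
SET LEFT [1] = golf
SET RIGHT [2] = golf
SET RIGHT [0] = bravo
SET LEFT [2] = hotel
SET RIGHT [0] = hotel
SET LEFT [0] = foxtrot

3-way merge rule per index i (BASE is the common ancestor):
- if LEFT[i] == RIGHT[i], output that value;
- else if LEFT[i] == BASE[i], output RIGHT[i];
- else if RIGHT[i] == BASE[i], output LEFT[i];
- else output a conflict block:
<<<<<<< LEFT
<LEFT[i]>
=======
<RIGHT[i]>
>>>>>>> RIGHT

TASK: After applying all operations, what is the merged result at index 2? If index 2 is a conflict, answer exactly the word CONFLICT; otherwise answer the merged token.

Answer: CONFLICT

Derivation:
Final LEFT:  [foxtrot, golf, hotel]
Final RIGHT: [hotel, delta, golf]
i=0: BASE=bravo L=foxtrot R=hotel all differ -> CONFLICT
i=1: BASE=kilo L=golf R=delta all differ -> CONFLICT
i=2: BASE=alpha L=hotel R=golf all differ -> CONFLICT
Index 2 -> CONFLICT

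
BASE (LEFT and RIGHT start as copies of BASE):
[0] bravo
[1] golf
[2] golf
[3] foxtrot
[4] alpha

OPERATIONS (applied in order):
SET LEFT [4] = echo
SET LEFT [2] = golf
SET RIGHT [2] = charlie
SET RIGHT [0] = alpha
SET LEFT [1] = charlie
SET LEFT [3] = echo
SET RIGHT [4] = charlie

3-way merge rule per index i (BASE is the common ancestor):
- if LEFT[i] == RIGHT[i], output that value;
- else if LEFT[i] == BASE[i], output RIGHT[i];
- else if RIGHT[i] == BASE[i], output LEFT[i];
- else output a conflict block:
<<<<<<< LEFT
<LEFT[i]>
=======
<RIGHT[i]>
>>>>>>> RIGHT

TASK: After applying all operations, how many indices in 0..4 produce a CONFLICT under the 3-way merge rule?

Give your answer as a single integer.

Final LEFT:  [bravo, charlie, golf, echo, echo]
Final RIGHT: [alpha, golf, charlie, foxtrot, charlie]
i=0: L=bravo=BASE, R=alpha -> take RIGHT -> alpha
i=1: L=charlie, R=golf=BASE -> take LEFT -> charlie
i=2: L=golf=BASE, R=charlie -> take RIGHT -> charlie
i=3: L=echo, R=foxtrot=BASE -> take LEFT -> echo
i=4: BASE=alpha L=echo R=charlie all differ -> CONFLICT
Conflict count: 1

Answer: 1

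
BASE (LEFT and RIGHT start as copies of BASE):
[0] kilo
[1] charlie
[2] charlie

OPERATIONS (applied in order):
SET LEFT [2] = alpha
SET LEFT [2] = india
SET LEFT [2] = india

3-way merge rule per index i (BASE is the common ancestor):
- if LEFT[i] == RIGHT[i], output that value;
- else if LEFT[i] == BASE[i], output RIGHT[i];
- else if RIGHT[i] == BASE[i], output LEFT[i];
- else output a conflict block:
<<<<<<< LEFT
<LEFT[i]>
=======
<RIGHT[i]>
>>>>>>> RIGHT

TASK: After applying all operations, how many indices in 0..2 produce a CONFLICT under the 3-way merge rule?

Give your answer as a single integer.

Final LEFT:  [kilo, charlie, india]
Final RIGHT: [kilo, charlie, charlie]
i=0: L=kilo R=kilo -> agree -> kilo
i=1: L=charlie R=charlie -> agree -> charlie
i=2: L=india, R=charlie=BASE -> take LEFT -> india
Conflict count: 0

Answer: 0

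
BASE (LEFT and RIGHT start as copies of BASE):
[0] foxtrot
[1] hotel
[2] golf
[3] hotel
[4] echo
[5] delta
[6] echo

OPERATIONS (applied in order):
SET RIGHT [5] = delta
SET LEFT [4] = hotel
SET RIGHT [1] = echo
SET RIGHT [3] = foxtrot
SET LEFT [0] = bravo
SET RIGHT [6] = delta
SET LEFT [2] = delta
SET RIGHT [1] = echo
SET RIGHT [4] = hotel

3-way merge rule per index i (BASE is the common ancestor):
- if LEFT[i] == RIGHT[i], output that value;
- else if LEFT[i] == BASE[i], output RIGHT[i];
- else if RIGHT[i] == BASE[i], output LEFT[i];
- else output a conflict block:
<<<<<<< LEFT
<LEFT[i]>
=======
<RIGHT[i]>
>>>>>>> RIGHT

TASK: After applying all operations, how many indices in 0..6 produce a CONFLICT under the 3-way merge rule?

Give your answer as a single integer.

Final LEFT:  [bravo, hotel, delta, hotel, hotel, delta, echo]
Final RIGHT: [foxtrot, echo, golf, foxtrot, hotel, delta, delta]
i=0: L=bravo, R=foxtrot=BASE -> take LEFT -> bravo
i=1: L=hotel=BASE, R=echo -> take RIGHT -> echo
i=2: L=delta, R=golf=BASE -> take LEFT -> delta
i=3: L=hotel=BASE, R=foxtrot -> take RIGHT -> foxtrot
i=4: L=hotel R=hotel -> agree -> hotel
i=5: L=delta R=delta -> agree -> delta
i=6: L=echo=BASE, R=delta -> take RIGHT -> delta
Conflict count: 0

Answer: 0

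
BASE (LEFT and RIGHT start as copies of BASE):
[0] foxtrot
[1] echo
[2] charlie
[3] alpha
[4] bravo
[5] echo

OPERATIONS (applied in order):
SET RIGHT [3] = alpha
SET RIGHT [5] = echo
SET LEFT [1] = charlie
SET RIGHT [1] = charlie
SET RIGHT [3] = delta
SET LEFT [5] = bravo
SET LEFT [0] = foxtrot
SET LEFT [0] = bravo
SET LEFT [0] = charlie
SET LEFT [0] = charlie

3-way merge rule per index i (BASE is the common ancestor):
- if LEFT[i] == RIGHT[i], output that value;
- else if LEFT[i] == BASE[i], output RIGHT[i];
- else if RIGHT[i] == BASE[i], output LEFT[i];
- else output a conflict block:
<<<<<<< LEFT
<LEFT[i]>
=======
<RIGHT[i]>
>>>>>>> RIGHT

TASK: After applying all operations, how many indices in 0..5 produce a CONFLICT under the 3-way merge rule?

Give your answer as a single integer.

Final LEFT:  [charlie, charlie, charlie, alpha, bravo, bravo]
Final RIGHT: [foxtrot, charlie, charlie, delta, bravo, echo]
i=0: L=charlie, R=foxtrot=BASE -> take LEFT -> charlie
i=1: L=charlie R=charlie -> agree -> charlie
i=2: L=charlie R=charlie -> agree -> charlie
i=3: L=alpha=BASE, R=delta -> take RIGHT -> delta
i=4: L=bravo R=bravo -> agree -> bravo
i=5: L=bravo, R=echo=BASE -> take LEFT -> bravo
Conflict count: 0

Answer: 0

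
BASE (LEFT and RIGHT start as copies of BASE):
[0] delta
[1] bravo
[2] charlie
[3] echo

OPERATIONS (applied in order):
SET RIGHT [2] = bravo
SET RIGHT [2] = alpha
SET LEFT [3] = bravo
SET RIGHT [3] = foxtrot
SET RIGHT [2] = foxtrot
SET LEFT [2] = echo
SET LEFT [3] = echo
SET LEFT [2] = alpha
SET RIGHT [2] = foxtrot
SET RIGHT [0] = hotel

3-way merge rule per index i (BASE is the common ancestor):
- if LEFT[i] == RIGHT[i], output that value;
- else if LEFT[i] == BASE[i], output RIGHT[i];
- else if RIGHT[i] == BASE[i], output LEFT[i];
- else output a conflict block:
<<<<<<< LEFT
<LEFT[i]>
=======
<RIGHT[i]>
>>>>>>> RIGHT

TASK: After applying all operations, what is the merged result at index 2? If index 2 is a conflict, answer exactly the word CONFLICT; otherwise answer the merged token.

Final LEFT:  [delta, bravo, alpha, echo]
Final RIGHT: [hotel, bravo, foxtrot, foxtrot]
i=0: L=delta=BASE, R=hotel -> take RIGHT -> hotel
i=1: L=bravo R=bravo -> agree -> bravo
i=2: BASE=charlie L=alpha R=foxtrot all differ -> CONFLICT
i=3: L=echo=BASE, R=foxtrot -> take RIGHT -> foxtrot
Index 2 -> CONFLICT

Answer: CONFLICT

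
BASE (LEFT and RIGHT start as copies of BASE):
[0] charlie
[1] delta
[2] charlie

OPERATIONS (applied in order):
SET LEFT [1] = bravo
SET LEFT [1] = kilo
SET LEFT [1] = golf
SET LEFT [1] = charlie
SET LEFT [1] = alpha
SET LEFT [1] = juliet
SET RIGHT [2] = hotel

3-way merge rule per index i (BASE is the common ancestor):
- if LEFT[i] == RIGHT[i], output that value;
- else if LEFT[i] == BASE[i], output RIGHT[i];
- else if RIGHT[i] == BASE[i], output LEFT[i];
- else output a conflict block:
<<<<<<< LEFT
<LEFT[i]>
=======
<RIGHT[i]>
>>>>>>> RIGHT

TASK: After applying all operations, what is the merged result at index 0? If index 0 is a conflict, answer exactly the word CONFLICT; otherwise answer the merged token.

Final LEFT:  [charlie, juliet, charlie]
Final RIGHT: [charlie, delta, hotel]
i=0: L=charlie R=charlie -> agree -> charlie
i=1: L=juliet, R=delta=BASE -> take LEFT -> juliet
i=2: L=charlie=BASE, R=hotel -> take RIGHT -> hotel
Index 0 -> charlie

Answer: charlie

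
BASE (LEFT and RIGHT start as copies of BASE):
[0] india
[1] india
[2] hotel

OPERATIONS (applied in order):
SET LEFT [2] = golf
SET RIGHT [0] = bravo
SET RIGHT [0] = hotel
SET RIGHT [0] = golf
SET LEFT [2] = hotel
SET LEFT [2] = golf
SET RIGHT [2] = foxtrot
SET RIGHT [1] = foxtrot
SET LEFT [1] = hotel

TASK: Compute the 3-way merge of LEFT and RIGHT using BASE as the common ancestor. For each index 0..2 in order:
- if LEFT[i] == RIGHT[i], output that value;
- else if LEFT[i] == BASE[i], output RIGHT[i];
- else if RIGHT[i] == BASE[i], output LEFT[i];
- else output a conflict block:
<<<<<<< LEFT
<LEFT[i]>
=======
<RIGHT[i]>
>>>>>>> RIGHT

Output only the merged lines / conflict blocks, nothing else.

Answer: golf
<<<<<<< LEFT
hotel
=======
foxtrot
>>>>>>> RIGHT
<<<<<<< LEFT
golf
=======
foxtrot
>>>>>>> RIGHT

Derivation:
Final LEFT:  [india, hotel, golf]
Final RIGHT: [golf, foxtrot, foxtrot]
i=0: L=india=BASE, R=golf -> take RIGHT -> golf
i=1: BASE=india L=hotel R=foxtrot all differ -> CONFLICT
i=2: BASE=hotel L=golf R=foxtrot all differ -> CONFLICT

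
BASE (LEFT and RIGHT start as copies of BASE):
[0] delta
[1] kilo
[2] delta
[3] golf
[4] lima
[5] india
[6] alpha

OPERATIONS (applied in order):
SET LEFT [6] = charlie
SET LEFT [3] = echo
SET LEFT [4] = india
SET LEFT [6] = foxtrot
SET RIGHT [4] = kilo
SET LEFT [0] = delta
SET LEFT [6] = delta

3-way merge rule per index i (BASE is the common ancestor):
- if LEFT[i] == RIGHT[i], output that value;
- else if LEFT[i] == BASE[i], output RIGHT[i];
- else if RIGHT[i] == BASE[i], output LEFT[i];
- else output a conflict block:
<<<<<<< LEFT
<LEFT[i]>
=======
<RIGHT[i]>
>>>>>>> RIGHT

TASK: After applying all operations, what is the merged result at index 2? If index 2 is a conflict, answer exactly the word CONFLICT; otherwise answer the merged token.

Answer: delta

Derivation:
Final LEFT:  [delta, kilo, delta, echo, india, india, delta]
Final RIGHT: [delta, kilo, delta, golf, kilo, india, alpha]
i=0: L=delta R=delta -> agree -> delta
i=1: L=kilo R=kilo -> agree -> kilo
i=2: L=delta R=delta -> agree -> delta
i=3: L=echo, R=golf=BASE -> take LEFT -> echo
i=4: BASE=lima L=india R=kilo all differ -> CONFLICT
i=5: L=india R=india -> agree -> india
i=6: L=delta, R=alpha=BASE -> take LEFT -> delta
Index 2 -> delta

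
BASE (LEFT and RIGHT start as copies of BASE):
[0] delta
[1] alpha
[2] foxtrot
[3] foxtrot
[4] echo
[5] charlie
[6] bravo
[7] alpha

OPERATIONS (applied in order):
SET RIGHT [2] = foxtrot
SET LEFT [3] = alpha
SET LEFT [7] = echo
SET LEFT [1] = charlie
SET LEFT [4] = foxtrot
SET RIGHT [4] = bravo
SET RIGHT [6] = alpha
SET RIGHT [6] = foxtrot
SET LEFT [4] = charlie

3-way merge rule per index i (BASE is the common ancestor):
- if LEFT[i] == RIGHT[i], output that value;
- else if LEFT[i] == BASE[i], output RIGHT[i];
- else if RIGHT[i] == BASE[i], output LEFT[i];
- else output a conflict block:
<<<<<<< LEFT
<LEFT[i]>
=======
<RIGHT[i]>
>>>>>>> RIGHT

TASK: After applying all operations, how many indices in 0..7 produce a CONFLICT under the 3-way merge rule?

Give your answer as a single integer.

Answer: 1

Derivation:
Final LEFT:  [delta, charlie, foxtrot, alpha, charlie, charlie, bravo, echo]
Final RIGHT: [delta, alpha, foxtrot, foxtrot, bravo, charlie, foxtrot, alpha]
i=0: L=delta R=delta -> agree -> delta
i=1: L=charlie, R=alpha=BASE -> take LEFT -> charlie
i=2: L=foxtrot R=foxtrot -> agree -> foxtrot
i=3: L=alpha, R=foxtrot=BASE -> take LEFT -> alpha
i=4: BASE=echo L=charlie R=bravo all differ -> CONFLICT
i=5: L=charlie R=charlie -> agree -> charlie
i=6: L=bravo=BASE, R=foxtrot -> take RIGHT -> foxtrot
i=7: L=echo, R=alpha=BASE -> take LEFT -> echo
Conflict count: 1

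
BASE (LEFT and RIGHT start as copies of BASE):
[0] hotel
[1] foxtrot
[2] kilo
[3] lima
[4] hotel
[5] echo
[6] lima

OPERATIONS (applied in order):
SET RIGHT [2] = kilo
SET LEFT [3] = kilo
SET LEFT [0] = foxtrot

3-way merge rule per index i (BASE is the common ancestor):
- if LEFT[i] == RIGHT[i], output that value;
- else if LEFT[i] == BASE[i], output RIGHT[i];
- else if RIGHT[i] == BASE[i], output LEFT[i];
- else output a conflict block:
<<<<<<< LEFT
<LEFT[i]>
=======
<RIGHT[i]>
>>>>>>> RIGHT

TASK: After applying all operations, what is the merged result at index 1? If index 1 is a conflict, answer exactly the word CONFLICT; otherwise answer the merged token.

Answer: foxtrot

Derivation:
Final LEFT:  [foxtrot, foxtrot, kilo, kilo, hotel, echo, lima]
Final RIGHT: [hotel, foxtrot, kilo, lima, hotel, echo, lima]
i=0: L=foxtrot, R=hotel=BASE -> take LEFT -> foxtrot
i=1: L=foxtrot R=foxtrot -> agree -> foxtrot
i=2: L=kilo R=kilo -> agree -> kilo
i=3: L=kilo, R=lima=BASE -> take LEFT -> kilo
i=4: L=hotel R=hotel -> agree -> hotel
i=5: L=echo R=echo -> agree -> echo
i=6: L=lima R=lima -> agree -> lima
Index 1 -> foxtrot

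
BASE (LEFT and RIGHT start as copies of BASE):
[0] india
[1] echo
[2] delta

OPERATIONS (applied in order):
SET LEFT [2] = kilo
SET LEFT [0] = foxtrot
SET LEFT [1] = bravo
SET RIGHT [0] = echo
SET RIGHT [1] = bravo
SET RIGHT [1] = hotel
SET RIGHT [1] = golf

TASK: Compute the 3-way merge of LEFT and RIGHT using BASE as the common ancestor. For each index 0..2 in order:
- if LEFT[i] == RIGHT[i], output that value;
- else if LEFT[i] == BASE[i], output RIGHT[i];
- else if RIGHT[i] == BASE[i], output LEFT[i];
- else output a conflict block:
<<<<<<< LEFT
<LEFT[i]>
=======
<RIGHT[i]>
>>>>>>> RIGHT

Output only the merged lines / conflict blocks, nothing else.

Final LEFT:  [foxtrot, bravo, kilo]
Final RIGHT: [echo, golf, delta]
i=0: BASE=india L=foxtrot R=echo all differ -> CONFLICT
i=1: BASE=echo L=bravo R=golf all differ -> CONFLICT
i=2: L=kilo, R=delta=BASE -> take LEFT -> kilo

Answer: <<<<<<< LEFT
foxtrot
=======
echo
>>>>>>> RIGHT
<<<<<<< LEFT
bravo
=======
golf
>>>>>>> RIGHT
kilo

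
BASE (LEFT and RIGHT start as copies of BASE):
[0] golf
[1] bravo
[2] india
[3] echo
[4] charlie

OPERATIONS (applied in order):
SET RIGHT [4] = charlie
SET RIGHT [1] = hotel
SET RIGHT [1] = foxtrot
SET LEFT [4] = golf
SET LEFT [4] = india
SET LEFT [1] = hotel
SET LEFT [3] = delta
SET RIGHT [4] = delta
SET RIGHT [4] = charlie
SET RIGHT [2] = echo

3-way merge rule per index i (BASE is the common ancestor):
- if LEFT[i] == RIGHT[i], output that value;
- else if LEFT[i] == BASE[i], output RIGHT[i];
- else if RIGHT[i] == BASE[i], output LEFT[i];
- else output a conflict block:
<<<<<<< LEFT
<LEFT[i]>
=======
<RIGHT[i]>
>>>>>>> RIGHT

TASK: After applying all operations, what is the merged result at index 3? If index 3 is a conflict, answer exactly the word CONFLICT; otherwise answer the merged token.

Final LEFT:  [golf, hotel, india, delta, india]
Final RIGHT: [golf, foxtrot, echo, echo, charlie]
i=0: L=golf R=golf -> agree -> golf
i=1: BASE=bravo L=hotel R=foxtrot all differ -> CONFLICT
i=2: L=india=BASE, R=echo -> take RIGHT -> echo
i=3: L=delta, R=echo=BASE -> take LEFT -> delta
i=4: L=india, R=charlie=BASE -> take LEFT -> india
Index 3 -> delta

Answer: delta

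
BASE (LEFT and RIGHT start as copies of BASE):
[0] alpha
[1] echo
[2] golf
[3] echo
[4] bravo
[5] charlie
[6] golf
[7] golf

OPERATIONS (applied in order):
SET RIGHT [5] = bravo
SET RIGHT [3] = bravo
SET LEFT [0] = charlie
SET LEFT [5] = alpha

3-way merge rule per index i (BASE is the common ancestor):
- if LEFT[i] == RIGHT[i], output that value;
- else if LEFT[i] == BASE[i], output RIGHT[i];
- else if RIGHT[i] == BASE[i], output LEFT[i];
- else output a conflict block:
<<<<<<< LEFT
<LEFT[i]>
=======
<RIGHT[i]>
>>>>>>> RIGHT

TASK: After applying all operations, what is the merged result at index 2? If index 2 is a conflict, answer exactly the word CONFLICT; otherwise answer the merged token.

Answer: golf

Derivation:
Final LEFT:  [charlie, echo, golf, echo, bravo, alpha, golf, golf]
Final RIGHT: [alpha, echo, golf, bravo, bravo, bravo, golf, golf]
i=0: L=charlie, R=alpha=BASE -> take LEFT -> charlie
i=1: L=echo R=echo -> agree -> echo
i=2: L=golf R=golf -> agree -> golf
i=3: L=echo=BASE, R=bravo -> take RIGHT -> bravo
i=4: L=bravo R=bravo -> agree -> bravo
i=5: BASE=charlie L=alpha R=bravo all differ -> CONFLICT
i=6: L=golf R=golf -> agree -> golf
i=7: L=golf R=golf -> agree -> golf
Index 2 -> golf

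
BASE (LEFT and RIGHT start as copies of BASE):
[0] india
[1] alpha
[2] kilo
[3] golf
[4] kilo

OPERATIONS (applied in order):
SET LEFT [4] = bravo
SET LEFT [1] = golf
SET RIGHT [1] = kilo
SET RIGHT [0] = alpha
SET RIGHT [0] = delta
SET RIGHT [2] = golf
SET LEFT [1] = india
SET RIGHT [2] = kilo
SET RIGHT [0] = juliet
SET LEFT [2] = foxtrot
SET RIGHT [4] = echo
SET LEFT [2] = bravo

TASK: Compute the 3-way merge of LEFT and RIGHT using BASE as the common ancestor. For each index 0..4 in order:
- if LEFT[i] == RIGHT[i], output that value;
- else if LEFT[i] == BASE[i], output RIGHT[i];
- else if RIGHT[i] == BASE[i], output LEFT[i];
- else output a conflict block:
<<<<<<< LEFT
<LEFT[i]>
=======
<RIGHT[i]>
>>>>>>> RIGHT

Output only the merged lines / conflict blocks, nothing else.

Answer: juliet
<<<<<<< LEFT
india
=======
kilo
>>>>>>> RIGHT
bravo
golf
<<<<<<< LEFT
bravo
=======
echo
>>>>>>> RIGHT

Derivation:
Final LEFT:  [india, india, bravo, golf, bravo]
Final RIGHT: [juliet, kilo, kilo, golf, echo]
i=0: L=india=BASE, R=juliet -> take RIGHT -> juliet
i=1: BASE=alpha L=india R=kilo all differ -> CONFLICT
i=2: L=bravo, R=kilo=BASE -> take LEFT -> bravo
i=3: L=golf R=golf -> agree -> golf
i=4: BASE=kilo L=bravo R=echo all differ -> CONFLICT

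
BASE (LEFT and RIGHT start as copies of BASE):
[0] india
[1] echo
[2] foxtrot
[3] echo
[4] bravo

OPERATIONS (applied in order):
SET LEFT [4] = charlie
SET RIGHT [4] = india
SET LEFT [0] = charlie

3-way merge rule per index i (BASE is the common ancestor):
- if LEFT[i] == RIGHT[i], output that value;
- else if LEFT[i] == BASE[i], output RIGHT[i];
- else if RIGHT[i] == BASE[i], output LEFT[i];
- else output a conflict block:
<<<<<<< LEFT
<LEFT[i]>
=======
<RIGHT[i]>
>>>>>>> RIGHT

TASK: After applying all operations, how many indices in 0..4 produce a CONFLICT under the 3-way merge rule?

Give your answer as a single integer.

Answer: 1

Derivation:
Final LEFT:  [charlie, echo, foxtrot, echo, charlie]
Final RIGHT: [india, echo, foxtrot, echo, india]
i=0: L=charlie, R=india=BASE -> take LEFT -> charlie
i=1: L=echo R=echo -> agree -> echo
i=2: L=foxtrot R=foxtrot -> agree -> foxtrot
i=3: L=echo R=echo -> agree -> echo
i=4: BASE=bravo L=charlie R=india all differ -> CONFLICT
Conflict count: 1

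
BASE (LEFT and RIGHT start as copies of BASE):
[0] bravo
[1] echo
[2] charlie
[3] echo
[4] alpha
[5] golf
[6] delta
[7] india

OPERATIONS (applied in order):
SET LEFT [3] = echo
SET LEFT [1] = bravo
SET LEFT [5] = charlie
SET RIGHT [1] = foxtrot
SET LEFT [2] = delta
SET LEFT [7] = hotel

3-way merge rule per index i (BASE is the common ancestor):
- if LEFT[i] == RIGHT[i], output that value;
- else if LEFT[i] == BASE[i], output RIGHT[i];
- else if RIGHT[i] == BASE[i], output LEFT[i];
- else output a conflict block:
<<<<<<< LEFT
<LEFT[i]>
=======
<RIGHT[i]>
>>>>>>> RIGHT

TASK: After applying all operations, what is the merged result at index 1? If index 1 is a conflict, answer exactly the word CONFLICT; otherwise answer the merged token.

Answer: CONFLICT

Derivation:
Final LEFT:  [bravo, bravo, delta, echo, alpha, charlie, delta, hotel]
Final RIGHT: [bravo, foxtrot, charlie, echo, alpha, golf, delta, india]
i=0: L=bravo R=bravo -> agree -> bravo
i=1: BASE=echo L=bravo R=foxtrot all differ -> CONFLICT
i=2: L=delta, R=charlie=BASE -> take LEFT -> delta
i=3: L=echo R=echo -> agree -> echo
i=4: L=alpha R=alpha -> agree -> alpha
i=5: L=charlie, R=golf=BASE -> take LEFT -> charlie
i=6: L=delta R=delta -> agree -> delta
i=7: L=hotel, R=india=BASE -> take LEFT -> hotel
Index 1 -> CONFLICT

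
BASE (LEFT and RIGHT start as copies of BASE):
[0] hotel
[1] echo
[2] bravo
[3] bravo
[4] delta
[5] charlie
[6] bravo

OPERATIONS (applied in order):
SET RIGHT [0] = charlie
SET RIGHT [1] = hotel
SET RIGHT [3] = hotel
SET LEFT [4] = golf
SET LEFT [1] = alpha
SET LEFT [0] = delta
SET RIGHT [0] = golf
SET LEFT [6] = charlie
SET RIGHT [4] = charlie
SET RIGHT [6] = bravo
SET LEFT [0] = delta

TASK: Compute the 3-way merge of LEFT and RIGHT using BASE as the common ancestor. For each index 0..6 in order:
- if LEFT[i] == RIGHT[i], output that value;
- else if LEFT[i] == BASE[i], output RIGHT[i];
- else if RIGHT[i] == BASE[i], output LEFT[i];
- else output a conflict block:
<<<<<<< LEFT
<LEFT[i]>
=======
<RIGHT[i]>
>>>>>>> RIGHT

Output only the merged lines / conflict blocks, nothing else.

Final LEFT:  [delta, alpha, bravo, bravo, golf, charlie, charlie]
Final RIGHT: [golf, hotel, bravo, hotel, charlie, charlie, bravo]
i=0: BASE=hotel L=delta R=golf all differ -> CONFLICT
i=1: BASE=echo L=alpha R=hotel all differ -> CONFLICT
i=2: L=bravo R=bravo -> agree -> bravo
i=3: L=bravo=BASE, R=hotel -> take RIGHT -> hotel
i=4: BASE=delta L=golf R=charlie all differ -> CONFLICT
i=5: L=charlie R=charlie -> agree -> charlie
i=6: L=charlie, R=bravo=BASE -> take LEFT -> charlie

Answer: <<<<<<< LEFT
delta
=======
golf
>>>>>>> RIGHT
<<<<<<< LEFT
alpha
=======
hotel
>>>>>>> RIGHT
bravo
hotel
<<<<<<< LEFT
golf
=======
charlie
>>>>>>> RIGHT
charlie
charlie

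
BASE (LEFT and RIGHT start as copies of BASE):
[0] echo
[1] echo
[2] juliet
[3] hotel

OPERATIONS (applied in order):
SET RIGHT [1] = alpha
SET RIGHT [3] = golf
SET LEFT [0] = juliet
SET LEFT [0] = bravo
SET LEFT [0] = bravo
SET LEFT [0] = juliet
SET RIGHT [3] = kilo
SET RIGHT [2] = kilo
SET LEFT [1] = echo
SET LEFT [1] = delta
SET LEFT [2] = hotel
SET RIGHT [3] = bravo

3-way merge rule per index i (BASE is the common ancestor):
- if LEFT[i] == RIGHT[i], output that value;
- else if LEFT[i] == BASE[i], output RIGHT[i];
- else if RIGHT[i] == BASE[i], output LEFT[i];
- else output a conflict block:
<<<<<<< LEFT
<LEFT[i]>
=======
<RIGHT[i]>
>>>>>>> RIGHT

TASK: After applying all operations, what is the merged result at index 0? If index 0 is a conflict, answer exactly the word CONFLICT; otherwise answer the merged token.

Final LEFT:  [juliet, delta, hotel, hotel]
Final RIGHT: [echo, alpha, kilo, bravo]
i=0: L=juliet, R=echo=BASE -> take LEFT -> juliet
i=1: BASE=echo L=delta R=alpha all differ -> CONFLICT
i=2: BASE=juliet L=hotel R=kilo all differ -> CONFLICT
i=3: L=hotel=BASE, R=bravo -> take RIGHT -> bravo
Index 0 -> juliet

Answer: juliet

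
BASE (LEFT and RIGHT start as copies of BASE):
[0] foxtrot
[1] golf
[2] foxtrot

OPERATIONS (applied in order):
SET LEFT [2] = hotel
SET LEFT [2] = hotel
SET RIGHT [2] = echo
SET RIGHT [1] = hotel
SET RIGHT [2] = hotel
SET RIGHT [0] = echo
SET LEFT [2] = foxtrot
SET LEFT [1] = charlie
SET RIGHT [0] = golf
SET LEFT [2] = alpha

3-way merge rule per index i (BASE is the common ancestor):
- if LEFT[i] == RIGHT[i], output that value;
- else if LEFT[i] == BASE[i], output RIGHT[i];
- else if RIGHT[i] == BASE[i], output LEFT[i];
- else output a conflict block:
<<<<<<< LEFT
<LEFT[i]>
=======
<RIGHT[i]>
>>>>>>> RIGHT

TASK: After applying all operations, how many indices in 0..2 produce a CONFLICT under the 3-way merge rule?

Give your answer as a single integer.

Answer: 2

Derivation:
Final LEFT:  [foxtrot, charlie, alpha]
Final RIGHT: [golf, hotel, hotel]
i=0: L=foxtrot=BASE, R=golf -> take RIGHT -> golf
i=1: BASE=golf L=charlie R=hotel all differ -> CONFLICT
i=2: BASE=foxtrot L=alpha R=hotel all differ -> CONFLICT
Conflict count: 2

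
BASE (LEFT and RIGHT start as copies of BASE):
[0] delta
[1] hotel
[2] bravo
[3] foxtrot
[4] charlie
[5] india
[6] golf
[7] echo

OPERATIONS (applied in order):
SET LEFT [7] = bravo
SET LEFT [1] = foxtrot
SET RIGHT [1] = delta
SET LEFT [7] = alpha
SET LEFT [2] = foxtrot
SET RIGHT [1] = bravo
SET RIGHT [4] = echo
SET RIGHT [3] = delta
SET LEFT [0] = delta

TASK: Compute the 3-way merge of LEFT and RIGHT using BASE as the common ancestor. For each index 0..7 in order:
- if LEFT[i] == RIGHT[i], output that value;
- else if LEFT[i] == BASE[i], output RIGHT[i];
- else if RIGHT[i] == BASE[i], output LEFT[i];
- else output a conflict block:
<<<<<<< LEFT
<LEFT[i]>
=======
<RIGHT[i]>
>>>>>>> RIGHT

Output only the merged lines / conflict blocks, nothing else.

Answer: delta
<<<<<<< LEFT
foxtrot
=======
bravo
>>>>>>> RIGHT
foxtrot
delta
echo
india
golf
alpha

Derivation:
Final LEFT:  [delta, foxtrot, foxtrot, foxtrot, charlie, india, golf, alpha]
Final RIGHT: [delta, bravo, bravo, delta, echo, india, golf, echo]
i=0: L=delta R=delta -> agree -> delta
i=1: BASE=hotel L=foxtrot R=bravo all differ -> CONFLICT
i=2: L=foxtrot, R=bravo=BASE -> take LEFT -> foxtrot
i=3: L=foxtrot=BASE, R=delta -> take RIGHT -> delta
i=4: L=charlie=BASE, R=echo -> take RIGHT -> echo
i=5: L=india R=india -> agree -> india
i=6: L=golf R=golf -> agree -> golf
i=7: L=alpha, R=echo=BASE -> take LEFT -> alpha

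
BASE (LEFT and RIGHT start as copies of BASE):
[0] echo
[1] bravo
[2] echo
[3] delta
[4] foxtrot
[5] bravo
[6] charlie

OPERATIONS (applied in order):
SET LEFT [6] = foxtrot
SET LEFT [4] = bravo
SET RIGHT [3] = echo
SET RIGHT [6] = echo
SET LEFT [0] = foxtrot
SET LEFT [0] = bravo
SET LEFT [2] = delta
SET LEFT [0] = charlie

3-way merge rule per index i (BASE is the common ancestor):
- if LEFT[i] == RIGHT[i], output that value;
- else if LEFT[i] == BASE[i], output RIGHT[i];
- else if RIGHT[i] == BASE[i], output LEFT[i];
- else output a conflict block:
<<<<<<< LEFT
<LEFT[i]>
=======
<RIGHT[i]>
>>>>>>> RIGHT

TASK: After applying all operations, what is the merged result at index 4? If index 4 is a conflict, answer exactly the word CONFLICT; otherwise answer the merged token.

Answer: bravo

Derivation:
Final LEFT:  [charlie, bravo, delta, delta, bravo, bravo, foxtrot]
Final RIGHT: [echo, bravo, echo, echo, foxtrot, bravo, echo]
i=0: L=charlie, R=echo=BASE -> take LEFT -> charlie
i=1: L=bravo R=bravo -> agree -> bravo
i=2: L=delta, R=echo=BASE -> take LEFT -> delta
i=3: L=delta=BASE, R=echo -> take RIGHT -> echo
i=4: L=bravo, R=foxtrot=BASE -> take LEFT -> bravo
i=5: L=bravo R=bravo -> agree -> bravo
i=6: BASE=charlie L=foxtrot R=echo all differ -> CONFLICT
Index 4 -> bravo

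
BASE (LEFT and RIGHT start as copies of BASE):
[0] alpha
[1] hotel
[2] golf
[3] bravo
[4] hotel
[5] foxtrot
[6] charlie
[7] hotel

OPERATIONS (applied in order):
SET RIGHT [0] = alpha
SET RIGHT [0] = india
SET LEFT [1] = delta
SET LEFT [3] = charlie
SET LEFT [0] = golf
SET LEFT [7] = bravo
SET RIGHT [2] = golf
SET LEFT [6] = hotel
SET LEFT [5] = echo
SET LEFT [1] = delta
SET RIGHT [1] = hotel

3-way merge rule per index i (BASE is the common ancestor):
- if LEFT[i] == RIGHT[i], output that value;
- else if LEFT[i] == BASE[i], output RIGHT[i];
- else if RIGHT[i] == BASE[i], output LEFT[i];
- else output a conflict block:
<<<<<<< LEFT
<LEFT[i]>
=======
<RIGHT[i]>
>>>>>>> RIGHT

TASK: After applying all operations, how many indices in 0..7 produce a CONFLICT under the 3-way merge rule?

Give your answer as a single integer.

Answer: 1

Derivation:
Final LEFT:  [golf, delta, golf, charlie, hotel, echo, hotel, bravo]
Final RIGHT: [india, hotel, golf, bravo, hotel, foxtrot, charlie, hotel]
i=0: BASE=alpha L=golf R=india all differ -> CONFLICT
i=1: L=delta, R=hotel=BASE -> take LEFT -> delta
i=2: L=golf R=golf -> agree -> golf
i=3: L=charlie, R=bravo=BASE -> take LEFT -> charlie
i=4: L=hotel R=hotel -> agree -> hotel
i=5: L=echo, R=foxtrot=BASE -> take LEFT -> echo
i=6: L=hotel, R=charlie=BASE -> take LEFT -> hotel
i=7: L=bravo, R=hotel=BASE -> take LEFT -> bravo
Conflict count: 1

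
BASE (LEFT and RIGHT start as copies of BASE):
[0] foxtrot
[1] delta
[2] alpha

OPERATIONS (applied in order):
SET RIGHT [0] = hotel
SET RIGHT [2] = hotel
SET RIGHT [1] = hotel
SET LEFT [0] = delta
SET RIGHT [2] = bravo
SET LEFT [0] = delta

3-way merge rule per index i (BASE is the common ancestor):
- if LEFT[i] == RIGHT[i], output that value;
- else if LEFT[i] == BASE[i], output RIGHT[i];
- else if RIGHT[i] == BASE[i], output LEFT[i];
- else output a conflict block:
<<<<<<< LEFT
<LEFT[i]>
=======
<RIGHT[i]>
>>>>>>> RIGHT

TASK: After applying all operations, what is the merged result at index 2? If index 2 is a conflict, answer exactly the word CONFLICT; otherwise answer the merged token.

Final LEFT:  [delta, delta, alpha]
Final RIGHT: [hotel, hotel, bravo]
i=0: BASE=foxtrot L=delta R=hotel all differ -> CONFLICT
i=1: L=delta=BASE, R=hotel -> take RIGHT -> hotel
i=2: L=alpha=BASE, R=bravo -> take RIGHT -> bravo
Index 2 -> bravo

Answer: bravo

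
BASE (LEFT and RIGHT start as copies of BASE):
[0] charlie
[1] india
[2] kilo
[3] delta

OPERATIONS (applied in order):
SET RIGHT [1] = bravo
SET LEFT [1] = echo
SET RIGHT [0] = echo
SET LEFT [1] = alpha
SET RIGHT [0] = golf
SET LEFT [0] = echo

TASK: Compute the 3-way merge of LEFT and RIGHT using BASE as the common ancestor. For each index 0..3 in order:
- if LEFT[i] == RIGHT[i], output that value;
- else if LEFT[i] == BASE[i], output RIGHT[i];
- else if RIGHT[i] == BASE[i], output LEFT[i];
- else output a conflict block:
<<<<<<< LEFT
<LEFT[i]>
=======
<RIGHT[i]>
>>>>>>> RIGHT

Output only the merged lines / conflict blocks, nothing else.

Final LEFT:  [echo, alpha, kilo, delta]
Final RIGHT: [golf, bravo, kilo, delta]
i=0: BASE=charlie L=echo R=golf all differ -> CONFLICT
i=1: BASE=india L=alpha R=bravo all differ -> CONFLICT
i=2: L=kilo R=kilo -> agree -> kilo
i=3: L=delta R=delta -> agree -> delta

Answer: <<<<<<< LEFT
echo
=======
golf
>>>>>>> RIGHT
<<<<<<< LEFT
alpha
=======
bravo
>>>>>>> RIGHT
kilo
delta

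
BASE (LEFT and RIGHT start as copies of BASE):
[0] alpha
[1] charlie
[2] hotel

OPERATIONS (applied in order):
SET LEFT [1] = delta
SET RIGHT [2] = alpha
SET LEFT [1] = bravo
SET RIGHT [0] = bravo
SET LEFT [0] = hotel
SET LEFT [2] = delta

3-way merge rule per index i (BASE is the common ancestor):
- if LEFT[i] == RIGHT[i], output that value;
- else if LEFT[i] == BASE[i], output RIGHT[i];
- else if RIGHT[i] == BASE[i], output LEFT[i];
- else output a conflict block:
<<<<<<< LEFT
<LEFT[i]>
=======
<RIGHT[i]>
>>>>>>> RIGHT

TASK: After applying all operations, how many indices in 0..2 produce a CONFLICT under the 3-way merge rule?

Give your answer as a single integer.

Final LEFT:  [hotel, bravo, delta]
Final RIGHT: [bravo, charlie, alpha]
i=0: BASE=alpha L=hotel R=bravo all differ -> CONFLICT
i=1: L=bravo, R=charlie=BASE -> take LEFT -> bravo
i=2: BASE=hotel L=delta R=alpha all differ -> CONFLICT
Conflict count: 2

Answer: 2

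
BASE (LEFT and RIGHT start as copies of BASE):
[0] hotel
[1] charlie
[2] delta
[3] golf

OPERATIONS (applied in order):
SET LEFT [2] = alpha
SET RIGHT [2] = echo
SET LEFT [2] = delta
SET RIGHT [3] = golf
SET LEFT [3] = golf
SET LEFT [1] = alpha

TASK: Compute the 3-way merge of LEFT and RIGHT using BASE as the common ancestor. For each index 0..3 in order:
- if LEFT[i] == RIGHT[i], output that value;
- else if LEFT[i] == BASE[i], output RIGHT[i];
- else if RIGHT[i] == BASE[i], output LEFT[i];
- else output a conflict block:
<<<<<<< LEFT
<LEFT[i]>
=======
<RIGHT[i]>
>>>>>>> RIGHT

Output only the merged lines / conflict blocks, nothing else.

Answer: hotel
alpha
echo
golf

Derivation:
Final LEFT:  [hotel, alpha, delta, golf]
Final RIGHT: [hotel, charlie, echo, golf]
i=0: L=hotel R=hotel -> agree -> hotel
i=1: L=alpha, R=charlie=BASE -> take LEFT -> alpha
i=2: L=delta=BASE, R=echo -> take RIGHT -> echo
i=3: L=golf R=golf -> agree -> golf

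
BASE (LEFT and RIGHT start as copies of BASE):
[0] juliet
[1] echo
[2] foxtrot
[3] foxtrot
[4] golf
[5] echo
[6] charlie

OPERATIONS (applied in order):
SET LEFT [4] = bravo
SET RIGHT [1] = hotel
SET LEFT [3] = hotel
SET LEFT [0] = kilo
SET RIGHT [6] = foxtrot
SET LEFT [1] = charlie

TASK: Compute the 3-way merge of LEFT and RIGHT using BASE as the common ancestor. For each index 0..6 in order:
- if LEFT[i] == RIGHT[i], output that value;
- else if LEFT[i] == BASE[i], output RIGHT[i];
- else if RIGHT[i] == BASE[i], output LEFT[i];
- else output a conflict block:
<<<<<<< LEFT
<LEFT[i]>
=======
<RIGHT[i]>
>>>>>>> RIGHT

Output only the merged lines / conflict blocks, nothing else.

Answer: kilo
<<<<<<< LEFT
charlie
=======
hotel
>>>>>>> RIGHT
foxtrot
hotel
bravo
echo
foxtrot

Derivation:
Final LEFT:  [kilo, charlie, foxtrot, hotel, bravo, echo, charlie]
Final RIGHT: [juliet, hotel, foxtrot, foxtrot, golf, echo, foxtrot]
i=0: L=kilo, R=juliet=BASE -> take LEFT -> kilo
i=1: BASE=echo L=charlie R=hotel all differ -> CONFLICT
i=2: L=foxtrot R=foxtrot -> agree -> foxtrot
i=3: L=hotel, R=foxtrot=BASE -> take LEFT -> hotel
i=4: L=bravo, R=golf=BASE -> take LEFT -> bravo
i=5: L=echo R=echo -> agree -> echo
i=6: L=charlie=BASE, R=foxtrot -> take RIGHT -> foxtrot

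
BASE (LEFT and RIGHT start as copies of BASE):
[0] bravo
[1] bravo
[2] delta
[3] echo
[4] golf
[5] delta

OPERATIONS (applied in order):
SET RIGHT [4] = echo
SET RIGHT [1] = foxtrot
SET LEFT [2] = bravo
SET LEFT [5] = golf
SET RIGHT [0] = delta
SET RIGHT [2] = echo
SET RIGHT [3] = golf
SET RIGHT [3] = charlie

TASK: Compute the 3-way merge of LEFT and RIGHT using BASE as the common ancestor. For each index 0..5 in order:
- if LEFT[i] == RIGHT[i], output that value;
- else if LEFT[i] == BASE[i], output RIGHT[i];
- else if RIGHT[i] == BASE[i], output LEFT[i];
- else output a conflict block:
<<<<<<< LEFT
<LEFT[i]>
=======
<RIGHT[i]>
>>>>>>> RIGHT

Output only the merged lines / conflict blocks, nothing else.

Answer: delta
foxtrot
<<<<<<< LEFT
bravo
=======
echo
>>>>>>> RIGHT
charlie
echo
golf

Derivation:
Final LEFT:  [bravo, bravo, bravo, echo, golf, golf]
Final RIGHT: [delta, foxtrot, echo, charlie, echo, delta]
i=0: L=bravo=BASE, R=delta -> take RIGHT -> delta
i=1: L=bravo=BASE, R=foxtrot -> take RIGHT -> foxtrot
i=2: BASE=delta L=bravo R=echo all differ -> CONFLICT
i=3: L=echo=BASE, R=charlie -> take RIGHT -> charlie
i=4: L=golf=BASE, R=echo -> take RIGHT -> echo
i=5: L=golf, R=delta=BASE -> take LEFT -> golf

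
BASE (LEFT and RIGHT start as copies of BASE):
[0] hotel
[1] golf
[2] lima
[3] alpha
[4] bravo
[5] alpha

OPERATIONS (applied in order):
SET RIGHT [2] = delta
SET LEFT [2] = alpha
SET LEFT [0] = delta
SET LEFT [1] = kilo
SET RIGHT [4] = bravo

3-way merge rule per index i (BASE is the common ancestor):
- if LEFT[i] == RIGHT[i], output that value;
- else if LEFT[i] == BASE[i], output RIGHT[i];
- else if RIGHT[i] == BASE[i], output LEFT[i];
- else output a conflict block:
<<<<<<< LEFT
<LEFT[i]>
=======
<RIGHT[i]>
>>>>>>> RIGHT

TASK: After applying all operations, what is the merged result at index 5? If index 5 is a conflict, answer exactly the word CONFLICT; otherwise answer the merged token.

Answer: alpha

Derivation:
Final LEFT:  [delta, kilo, alpha, alpha, bravo, alpha]
Final RIGHT: [hotel, golf, delta, alpha, bravo, alpha]
i=0: L=delta, R=hotel=BASE -> take LEFT -> delta
i=1: L=kilo, R=golf=BASE -> take LEFT -> kilo
i=2: BASE=lima L=alpha R=delta all differ -> CONFLICT
i=3: L=alpha R=alpha -> agree -> alpha
i=4: L=bravo R=bravo -> agree -> bravo
i=5: L=alpha R=alpha -> agree -> alpha
Index 5 -> alpha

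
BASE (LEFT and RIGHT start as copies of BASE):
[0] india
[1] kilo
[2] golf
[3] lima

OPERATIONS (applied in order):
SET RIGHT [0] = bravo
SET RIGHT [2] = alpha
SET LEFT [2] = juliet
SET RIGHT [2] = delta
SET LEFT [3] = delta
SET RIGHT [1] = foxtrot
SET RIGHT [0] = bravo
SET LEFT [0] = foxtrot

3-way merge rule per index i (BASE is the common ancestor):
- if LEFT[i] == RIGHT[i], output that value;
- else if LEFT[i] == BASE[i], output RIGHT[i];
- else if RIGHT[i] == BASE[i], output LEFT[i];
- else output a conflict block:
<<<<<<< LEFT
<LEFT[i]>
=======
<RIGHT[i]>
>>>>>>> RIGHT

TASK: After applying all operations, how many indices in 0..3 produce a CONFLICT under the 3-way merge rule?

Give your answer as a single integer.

Final LEFT:  [foxtrot, kilo, juliet, delta]
Final RIGHT: [bravo, foxtrot, delta, lima]
i=0: BASE=india L=foxtrot R=bravo all differ -> CONFLICT
i=1: L=kilo=BASE, R=foxtrot -> take RIGHT -> foxtrot
i=2: BASE=golf L=juliet R=delta all differ -> CONFLICT
i=3: L=delta, R=lima=BASE -> take LEFT -> delta
Conflict count: 2

Answer: 2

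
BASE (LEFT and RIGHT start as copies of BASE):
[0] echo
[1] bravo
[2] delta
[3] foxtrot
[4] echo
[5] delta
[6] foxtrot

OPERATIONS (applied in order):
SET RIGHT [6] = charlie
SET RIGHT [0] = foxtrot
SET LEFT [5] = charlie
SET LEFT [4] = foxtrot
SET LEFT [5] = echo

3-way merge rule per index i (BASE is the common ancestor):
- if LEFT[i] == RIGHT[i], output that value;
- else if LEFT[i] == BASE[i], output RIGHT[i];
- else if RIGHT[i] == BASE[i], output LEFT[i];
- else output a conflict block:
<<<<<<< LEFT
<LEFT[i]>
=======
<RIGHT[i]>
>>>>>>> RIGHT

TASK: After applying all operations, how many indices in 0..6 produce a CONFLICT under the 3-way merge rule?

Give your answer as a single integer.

Final LEFT:  [echo, bravo, delta, foxtrot, foxtrot, echo, foxtrot]
Final RIGHT: [foxtrot, bravo, delta, foxtrot, echo, delta, charlie]
i=0: L=echo=BASE, R=foxtrot -> take RIGHT -> foxtrot
i=1: L=bravo R=bravo -> agree -> bravo
i=2: L=delta R=delta -> agree -> delta
i=3: L=foxtrot R=foxtrot -> agree -> foxtrot
i=4: L=foxtrot, R=echo=BASE -> take LEFT -> foxtrot
i=5: L=echo, R=delta=BASE -> take LEFT -> echo
i=6: L=foxtrot=BASE, R=charlie -> take RIGHT -> charlie
Conflict count: 0

Answer: 0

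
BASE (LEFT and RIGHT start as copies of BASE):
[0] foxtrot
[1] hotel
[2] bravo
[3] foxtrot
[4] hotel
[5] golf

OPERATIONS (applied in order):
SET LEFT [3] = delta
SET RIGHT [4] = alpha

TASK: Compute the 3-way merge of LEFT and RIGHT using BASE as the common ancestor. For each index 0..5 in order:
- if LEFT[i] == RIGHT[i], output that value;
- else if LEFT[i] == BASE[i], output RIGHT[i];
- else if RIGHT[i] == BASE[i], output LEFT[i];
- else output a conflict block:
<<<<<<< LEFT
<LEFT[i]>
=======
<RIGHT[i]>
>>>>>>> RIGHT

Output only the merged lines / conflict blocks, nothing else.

Answer: foxtrot
hotel
bravo
delta
alpha
golf

Derivation:
Final LEFT:  [foxtrot, hotel, bravo, delta, hotel, golf]
Final RIGHT: [foxtrot, hotel, bravo, foxtrot, alpha, golf]
i=0: L=foxtrot R=foxtrot -> agree -> foxtrot
i=1: L=hotel R=hotel -> agree -> hotel
i=2: L=bravo R=bravo -> agree -> bravo
i=3: L=delta, R=foxtrot=BASE -> take LEFT -> delta
i=4: L=hotel=BASE, R=alpha -> take RIGHT -> alpha
i=5: L=golf R=golf -> agree -> golf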